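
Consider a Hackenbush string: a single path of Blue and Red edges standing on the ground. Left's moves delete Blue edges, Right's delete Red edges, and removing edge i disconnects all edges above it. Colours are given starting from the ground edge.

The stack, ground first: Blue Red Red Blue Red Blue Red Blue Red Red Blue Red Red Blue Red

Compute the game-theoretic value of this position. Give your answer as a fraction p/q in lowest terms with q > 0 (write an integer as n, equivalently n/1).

5413/16384

1 of 15 · B · max L 0 · min R +∞ — 1
2 of 15 · BR · max L 0 · min R 1 — 1/2
3 of 15 · BRR · max L 0 · min R 1/2 — 1/4
4 of 15 · BRRB · max L 1/4 · min R 1/2 — 3/8
5 of 15 · BRRBR · max L 1/4 · min R 3/8 — 5/16
6 of 15 · BRRBRB · max L 5/16 · min R 3/8 — 11/32
7 of 15 · BRRBRBR · max L 5/16 · min R 11/32 — 21/64
8 of 15 · BRRBRBRB · max L 21/64 · min R 11/32 — 43/128
9 of 15 · BRRBRBRBR · max L 21/64 · min R 43/128 — 85/256
10 of 15 · BRRBRBRBRR · max L 21/64 · min R 85/256 — 169/512
11 of 15 · BRRBRBRBRRB · max L 169/512 · min R 85/256 — 339/1024
12 of 15 · BRRBRBRBRRBR · max L 169/512 · min R 339/1024 — 677/2048
13 of 15 · BRRBRBRBRRBRR · max L 169/512 · min R 677/2048 — 1353/4096
14 of 15 · BRRBRBRBRRBRRB · max L 1353/4096 · min R 677/2048 — 2707/8192
15 of 15 · BRRBRBRBRRBRRBR · max L 1353/4096 · min R 2707/8192 — 5413/16384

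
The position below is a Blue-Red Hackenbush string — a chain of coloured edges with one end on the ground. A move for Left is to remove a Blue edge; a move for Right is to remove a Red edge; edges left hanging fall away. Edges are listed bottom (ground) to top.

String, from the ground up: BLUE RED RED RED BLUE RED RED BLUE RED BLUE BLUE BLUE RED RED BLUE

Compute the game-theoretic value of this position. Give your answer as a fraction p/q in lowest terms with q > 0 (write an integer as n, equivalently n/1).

Build G(s[:k]) for k = 1..15, string s = BLUE RED RED RED BLUE RED RED BLUE RED BLUE BLUE BLUE RED RED BLUE.
step 1: add BLUE to get B; options L={ 0 } R={ ∅ } = 1
step 2: add RED to get BR; options L={ 0 } R={ 1 } = 1/2
step 3: add RED to get BRR; options L={ 0 } R={ 1/2,1 } = 1/4
step 4: add RED to get BRRR; options L={ 0 } R={ 1/4,1/2,1 } = 1/8
step 5: add BLUE to get BRRRB; options L={ 0,1/8 } R={ 1/4,1/2,1 } = 3/16
step 6: add RED to get BRRRBR; options L={ 0,1/8 } R={ 3/16,1/4,1/2,1 } = 5/32
step 7: add RED to get BRRRBRR; options L={ 0,1/8 } R={ 5/32,3/16,1/4,1/2,1 } = 9/64
step 8: add BLUE to get BRRRBRRB; options L={ 0,1/8,9/64 } R={ 5/32,3/16,1/4,1/2,1 } = 19/128
step 9: add RED to get BRRRBRRBR; options L={ 0,1/8,9/64 } R={ 19/128,5/32,3/16,1/4,1/2,1 } = 37/256
step 10: add BLUE to get BRRRBRRBRB; options L={ 0,1/8,9/64,37/256 } R={ 19/128,5/32,3/16,1/4,1/2,1 } = 75/512
step 11: add BLUE to get BRRRBRRBRBB; options L={ 0,1/8,9/64,37/256,75/512 } R={ 19/128,5/32,3/16,1/4,1/2,1 } = 151/1024
step 12: add BLUE to get BRRRBRRBRBBB; options L={ 0,1/8,9/64,37/256,75/512,151/1024 } R={ 19/128,5/32,3/16,1/4,1/2,1 } = 303/2048
step 13: add RED to get BRRRBRRBRBBBR; options L={ 0,1/8,9/64,37/256,75/512,151/1024 } R={ 303/2048,19/128,5/32,3/16,1/4,1/2,1 } = 605/4096
step 14: add RED to get BRRRBRRBRBBBRR; options L={ 0,1/8,9/64,37/256,75/512,151/1024 } R={ 605/4096,303/2048,19/128,5/32,3/16,1/4,1/2,1 } = 1209/8192
step 15: add BLUE to get BRRRBRRBRBBBRRB; options L={ 0,1/8,9/64,37/256,75/512,151/1024,1209/8192 } R={ 605/4096,303/2048,19/128,5/32,3/16,1/4,1/2,1 } = 2419/16384

2419/16384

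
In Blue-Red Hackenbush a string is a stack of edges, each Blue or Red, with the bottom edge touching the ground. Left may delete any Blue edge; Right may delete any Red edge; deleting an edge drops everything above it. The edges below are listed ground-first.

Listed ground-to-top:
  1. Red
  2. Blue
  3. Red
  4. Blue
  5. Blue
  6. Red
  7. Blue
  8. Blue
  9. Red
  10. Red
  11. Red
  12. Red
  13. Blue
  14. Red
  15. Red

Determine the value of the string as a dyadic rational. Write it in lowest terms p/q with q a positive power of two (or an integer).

-9463/16384

Recurse on prefixes of the 15-edge string Red Blue Red Blue Blue Red Blue Blue Red Red Red Red Blue Red Red:
1 of 15 · R · max L −∞ · min R 0 = -1
2 of 15 · RB · max L -1 · min R 0 = -1/2
3 of 15 · RBR · max L -1 · min R -1/2 = -3/4
4 of 15 · RBRB · max L -3/4 · min R -1/2 = -5/8
5 of 15 · RBRBB · max L -5/8 · min R -1/2 = -9/16
6 of 15 · RBRBBR · max L -5/8 · min R -9/16 = -19/32
7 of 15 · RBRBBRB · max L -19/32 · min R -9/16 = -37/64
8 of 15 · RBRBBRBB · max L -37/64 · min R -9/16 = -73/128
9 of 15 · RBRBBRBBR · max L -37/64 · min R -73/128 = -147/256
10 of 15 · RBRBBRBBRR · max L -37/64 · min R -147/256 = -295/512
11 of 15 · RBRBBRBBRRR · max L -37/64 · min R -295/512 = -591/1024
12 of 15 · RBRBBRBBRRRR · max L -37/64 · min R -591/1024 = -1183/2048
13 of 15 · RBRBBRBBRRRRB · max L -1183/2048 · min R -591/1024 = -2365/4096
14 of 15 · RBRBBRBBRRRRBR · max L -1183/2048 · min R -2365/4096 = -4731/8192
15 of 15 · RBRBBRBBRRRRBRR · max L -1183/2048 · min R -4731/8192 = -9463/16384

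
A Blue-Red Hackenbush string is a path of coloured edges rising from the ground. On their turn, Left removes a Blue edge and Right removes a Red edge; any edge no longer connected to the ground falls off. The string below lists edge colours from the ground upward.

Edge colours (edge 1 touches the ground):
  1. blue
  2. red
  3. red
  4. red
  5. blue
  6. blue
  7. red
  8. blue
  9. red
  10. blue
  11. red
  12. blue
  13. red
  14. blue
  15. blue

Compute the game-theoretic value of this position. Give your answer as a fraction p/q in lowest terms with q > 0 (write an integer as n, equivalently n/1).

Prefix values for blue red red red blue blue red blue red blue red blue red blue blue via {L|R} + simplicity:
1 of 15 · b · max L 0 · min R +∞ -> 1
2 of 15 · br · max L 0 · min R 1 -> 1/2
3 of 15 · brr · max L 0 · min R 1/2 -> 1/4
4 of 15 · brrr · max L 0 · min R 1/4 -> 1/8
5 of 15 · brrrb · max L 1/8 · min R 1/4 -> 3/16
6 of 15 · brrrbb · max L 3/16 · min R 1/4 -> 7/32
7 of 15 · brrrbbr · max L 3/16 · min R 7/32 -> 13/64
8 of 15 · brrrbbrb · max L 13/64 · min R 7/32 -> 27/128
9 of 15 · brrrbbrbr · max L 13/64 · min R 27/128 -> 53/256
10 of 15 · brrrbbrbrb · max L 53/256 · min R 27/128 -> 107/512
11 of 15 · brrrbbrbrbr · max L 53/256 · min R 107/512 -> 213/1024
12 of 15 · brrrbbrbrbrb · max L 213/1024 · min R 107/512 -> 427/2048
13 of 15 · brrrbbrbrbrbr · max L 213/1024 · min R 427/2048 -> 853/4096
14 of 15 · brrrbbrbrbrbrb · max L 853/4096 · min R 427/2048 -> 1707/8192
15 of 15 · brrrbbrbrbrbrbb · max L 1707/8192 · min R 427/2048 -> 3415/16384

3415/16384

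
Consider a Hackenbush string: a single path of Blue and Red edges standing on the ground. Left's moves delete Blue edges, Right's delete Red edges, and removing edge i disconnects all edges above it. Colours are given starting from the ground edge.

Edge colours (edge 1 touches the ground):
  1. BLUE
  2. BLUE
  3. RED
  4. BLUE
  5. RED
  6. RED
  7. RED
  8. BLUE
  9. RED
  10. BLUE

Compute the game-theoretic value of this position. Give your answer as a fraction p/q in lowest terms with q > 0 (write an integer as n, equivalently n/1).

edge 1 of 10 (BLUE): { 0 | — } = 1
edge 2 of 10 (BLUE): { 0,1 | — } = 2
edge 3 of 10 (RED): { 0,1 | 2 } = 3/2
edge 4 of 10 (BLUE): { 0,1,3/2 | 2 } = 7/4
edge 5 of 10 (RED): { 0,1,3/2 | 7/4,2 } = 13/8
edge 6 of 10 (RED): { 0,1,3/2 | 13/8,7/4,2 } = 25/16
edge 7 of 10 (RED): { 0,1,3/2 | 25/16,13/8,7/4,2 } = 49/32
edge 8 of 10 (BLUE): { 0,1,3/2,49/32 | 25/16,13/8,7/4,2 } = 99/64
edge 9 of 10 (RED): { 0,1,3/2,49/32 | 99/64,25/16,13/8,7/4,2 } = 197/128
edge 10 of 10 (BLUE): { 0,1,3/2,49/32,197/128 | 99/64,25/16,13/8,7/4,2 } = 395/256

395/256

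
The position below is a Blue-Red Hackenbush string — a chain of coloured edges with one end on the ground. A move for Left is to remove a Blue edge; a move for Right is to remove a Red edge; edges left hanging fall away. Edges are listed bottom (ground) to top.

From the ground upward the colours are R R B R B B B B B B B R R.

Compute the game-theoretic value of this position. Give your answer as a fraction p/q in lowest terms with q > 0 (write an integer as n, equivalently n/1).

Prefix values for R R B R B B B B B B B R R via {L|R} + simplicity:
val_1 [R]  L=[(no moves)]  R=[0]  ⇒ -1
val_2 [RR]  L=[(no moves)]  R=[-1 0]  ⇒ -2
val_3 [RRB]  L=[-2]  R=[-1 0]  ⇒ -3/2
val_4 [RRBR]  L=[-2]  R=[-3/2 -1 0]  ⇒ -7/4
val_5 [RRBRB]  L=[-2 -7/4]  R=[-3/2 -1 0]  ⇒ -13/8
val_6 [RRBRBB]  L=[-2 -7/4 -13/8]  R=[-3/2 -1 0]  ⇒ -25/16
val_7 [RRBRBBB]  L=[-2 -7/4 -13/8 -25/16]  R=[-3/2 -1 0]  ⇒ -49/32
val_8 [RRBRBBBB]  L=[-2 -7/4 -13/8 -25/16 -49/32]  R=[-3/2 -1 0]  ⇒ -97/64
val_9 [RRBRBBBBB]  L=[-2 -7/4 -13/8 -25/16 -49/32 -97/64]  R=[-3/2 -1 0]  ⇒ -193/128
val_10 [RRBRBBBBBB]  L=[-2 -7/4 -13/8 -25/16 -49/32 -97/64 -193/128]  R=[-3/2 -1 0]  ⇒ -385/256
val_11 [RRBRBBBBBBB]  L=[-2 -7/4 -13/8 -25/16 -49/32 -97/64 -193/128 -385/256]  R=[-3/2 -1 0]  ⇒ -769/512
val_12 [RRBRBBBBBBBR]  L=[-2 -7/4 -13/8 -25/16 -49/32 -97/64 -193/128 -385/256]  R=[-769/512 -3/2 -1 0]  ⇒ -1539/1024
val_13 [RRBRBBBBBBBRR]  L=[-2 -7/4 -13/8 -25/16 -49/32 -97/64 -193/128 -385/256]  R=[-1539/1024 -769/512 -3/2 -1 0]  ⇒ -3079/2048

-3079/2048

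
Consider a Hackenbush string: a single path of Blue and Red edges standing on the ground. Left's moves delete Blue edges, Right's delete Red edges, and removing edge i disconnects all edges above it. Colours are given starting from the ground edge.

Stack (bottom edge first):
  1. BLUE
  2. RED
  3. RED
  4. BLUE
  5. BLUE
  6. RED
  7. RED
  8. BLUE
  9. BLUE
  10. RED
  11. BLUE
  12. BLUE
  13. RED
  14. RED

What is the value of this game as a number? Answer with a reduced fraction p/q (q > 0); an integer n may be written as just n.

3289/8192

step 1: add BLUE to get B; options L={ 0 } R={ ∅ } ⇒ 1
step 2: add RED to get BR; options L={ 0 } R={ 1 } ⇒ 1/2
step 3: add RED to get BRR; options L={ 0 } R={ 1/2,1 } ⇒ 1/4
step 4: add BLUE to get BRRB; options L={ 0,1/4 } R={ 1/2,1 } ⇒ 3/8
step 5: add BLUE to get BRRBB; options L={ 0,1/4,3/8 } R={ 1/2,1 } ⇒ 7/16
step 6: add RED to get BRRBBR; options L={ 0,1/4,3/8 } R={ 7/16,1/2,1 } ⇒ 13/32
step 7: add RED to get BRRBBRR; options L={ 0,1/4,3/8 } R={ 13/32,7/16,1/2,1 } ⇒ 25/64
step 8: add BLUE to get BRRBBRRB; options L={ 0,1/4,3/8,25/64 } R={ 13/32,7/16,1/2,1 } ⇒ 51/128
step 9: add BLUE to get BRRBBRRBB; options L={ 0,1/4,3/8,25/64,51/128 } R={ 13/32,7/16,1/2,1 } ⇒ 103/256
step 10: add RED to get BRRBBRRBBR; options L={ 0,1/4,3/8,25/64,51/128 } R={ 103/256,13/32,7/16,1/2,1 } ⇒ 205/512
step 11: add BLUE to get BRRBBRRBBRB; options L={ 0,1/4,3/8,25/64,51/128,205/512 } R={ 103/256,13/32,7/16,1/2,1 } ⇒ 411/1024
step 12: add BLUE to get BRRBBRRBBRBB; options L={ 0,1/4,3/8,25/64,51/128,205/512,411/1024 } R={ 103/256,13/32,7/16,1/2,1 } ⇒ 823/2048
step 13: add RED to get BRRBBRRBBRBBR; options L={ 0,1/4,3/8,25/64,51/128,205/512,411/1024 } R={ 823/2048,103/256,13/32,7/16,1/2,1 } ⇒ 1645/4096
step 14: add RED to get BRRBBRRBBRBBRR; options L={ 0,1/4,3/8,25/64,51/128,205/512,411/1024 } R={ 1645/4096,823/2048,103/256,13/32,7/16,1/2,1 } ⇒ 3289/8192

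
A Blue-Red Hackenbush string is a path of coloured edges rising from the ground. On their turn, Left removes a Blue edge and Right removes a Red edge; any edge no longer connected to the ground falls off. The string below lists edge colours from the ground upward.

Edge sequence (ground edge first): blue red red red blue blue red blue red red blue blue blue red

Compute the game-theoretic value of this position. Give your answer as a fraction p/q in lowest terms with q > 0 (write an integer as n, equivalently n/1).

1 of 14 · b · max L 0 · min R +∞ → 1
2 of 14 · br · max L 0 · min R 1 → 1/2
3 of 14 · brr · max L 0 · min R 1/2 → 1/4
4 of 14 · brrr · max L 0 · min R 1/4 → 1/8
5 of 14 · brrrb · max L 1/8 · min R 1/4 → 3/16
6 of 14 · brrrbb · max L 3/16 · min R 1/4 → 7/32
7 of 14 · brrrbbr · max L 3/16 · min R 7/32 → 13/64
8 of 14 · brrrbbrb · max L 13/64 · min R 7/32 → 27/128
9 of 14 · brrrbbrbr · max L 13/64 · min R 27/128 → 53/256
10 of 14 · brrrbbrbrr · max L 13/64 · min R 53/256 → 105/512
11 of 14 · brrrbbrbrrb · max L 105/512 · min R 53/256 → 211/1024
12 of 14 · brrrbbrbrrbb · max L 211/1024 · min R 53/256 → 423/2048
13 of 14 · brrrbbrbrrbbb · max L 423/2048 · min R 53/256 → 847/4096
14 of 14 · brrrbbrbrrbbbr · max L 423/2048 · min R 847/4096 → 1693/8192

1693/8192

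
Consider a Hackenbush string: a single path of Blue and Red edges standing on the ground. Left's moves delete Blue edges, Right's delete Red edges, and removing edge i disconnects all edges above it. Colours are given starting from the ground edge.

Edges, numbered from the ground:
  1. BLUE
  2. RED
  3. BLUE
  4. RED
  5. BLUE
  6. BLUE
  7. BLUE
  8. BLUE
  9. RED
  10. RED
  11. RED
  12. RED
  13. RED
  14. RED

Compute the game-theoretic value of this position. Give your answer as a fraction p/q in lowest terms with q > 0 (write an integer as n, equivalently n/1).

6017/8192

Prefix values for BLUE RED BLUE RED BLUE BLUE BLUE BLUE RED RED RED RED RED RED via {L|R} + simplicity:
edge 1 of 14 (BLUE): { 0 | (no moves) } -> 1
edge 2 of 14 (RED): { 0 | 1 } -> 1/2
edge 3 of 14 (BLUE): { 0 1/2 | 1 } -> 3/4
edge 4 of 14 (RED): { 0 1/2 | 3/4 1 } -> 5/8
edge 5 of 14 (BLUE): { 0 1/2 5/8 | 3/4 1 } -> 11/16
edge 6 of 14 (BLUE): { 0 1/2 5/8 11/16 | 3/4 1 } -> 23/32
edge 7 of 14 (BLUE): { 0 1/2 5/8 11/16 23/32 | 3/4 1 } -> 47/64
edge 8 of 14 (BLUE): { 0 1/2 5/8 11/16 23/32 47/64 | 3/4 1 } -> 95/128
edge 9 of 14 (RED): { 0 1/2 5/8 11/16 23/32 47/64 | 95/128 3/4 1 } -> 189/256
edge 10 of 14 (RED): { 0 1/2 5/8 11/16 23/32 47/64 | 189/256 95/128 3/4 1 } -> 377/512
edge 11 of 14 (RED): { 0 1/2 5/8 11/16 23/32 47/64 | 377/512 189/256 95/128 3/4 1 } -> 753/1024
edge 12 of 14 (RED): { 0 1/2 5/8 11/16 23/32 47/64 | 753/1024 377/512 189/256 95/128 3/4 1 } -> 1505/2048
edge 13 of 14 (RED): { 0 1/2 5/8 11/16 23/32 47/64 | 1505/2048 753/1024 377/512 189/256 95/128 3/4 1 } -> 3009/4096
edge 14 of 14 (RED): { 0 1/2 5/8 11/16 23/32 47/64 | 3009/4096 1505/2048 753/1024 377/512 189/256 95/128 3/4 1 } -> 6017/8192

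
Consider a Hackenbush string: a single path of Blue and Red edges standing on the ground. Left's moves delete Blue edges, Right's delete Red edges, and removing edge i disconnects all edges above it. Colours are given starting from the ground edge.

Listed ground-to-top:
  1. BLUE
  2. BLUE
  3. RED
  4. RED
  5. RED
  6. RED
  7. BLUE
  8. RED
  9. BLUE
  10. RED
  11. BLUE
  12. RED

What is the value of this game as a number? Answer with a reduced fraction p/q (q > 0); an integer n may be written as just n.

Recurse on prefixes of the 12-edge string BLUE BLUE RED RED RED RED BLUE RED BLUE RED BLUE RED:
edge 1 of 12 (BLUE): { 0 | — } -> 1
edge 2 of 12 (BLUE): { 0,1 | — } -> 2
edge 3 of 12 (RED): { 0,1 | 2 } -> 3/2
edge 4 of 12 (RED): { 0,1 | 3/2,2 } -> 5/4
edge 5 of 12 (RED): { 0,1 | 5/4,3/2,2 } -> 9/8
edge 6 of 12 (RED): { 0,1 | 9/8,5/4,3/2,2 } -> 17/16
edge 7 of 12 (BLUE): { 0,1,17/16 | 9/8,5/4,3/2,2 } -> 35/32
edge 8 of 12 (RED): { 0,1,17/16 | 35/32,9/8,5/4,3/2,2 } -> 69/64
edge 9 of 12 (BLUE): { 0,1,17/16,69/64 | 35/32,9/8,5/4,3/2,2 } -> 139/128
edge 10 of 12 (RED): { 0,1,17/16,69/64 | 139/128,35/32,9/8,5/4,3/2,2 } -> 277/256
edge 11 of 12 (BLUE): { 0,1,17/16,69/64,277/256 | 139/128,35/32,9/8,5/4,3/2,2 } -> 555/512
edge 12 of 12 (RED): { 0,1,17/16,69/64,277/256 | 555/512,139/128,35/32,9/8,5/4,3/2,2 } -> 1109/1024

1109/1024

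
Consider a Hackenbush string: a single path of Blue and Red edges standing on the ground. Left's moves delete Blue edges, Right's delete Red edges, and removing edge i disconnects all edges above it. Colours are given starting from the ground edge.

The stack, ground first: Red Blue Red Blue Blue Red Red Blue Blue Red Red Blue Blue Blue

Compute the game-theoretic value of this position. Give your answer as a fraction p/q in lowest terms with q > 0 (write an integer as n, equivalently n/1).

Prefix values for Red Blue Red Blue Blue Red Red Blue Blue Red Red Blue Blue Blue via {L|R} + simplicity:
v_1 [R]  L=[]  R=[0]  — -1
v_2 [RB]  L=[-1]  R=[0]  — -1/2
v_3 [RBR]  L=[-1]  R=[-1/2, 0]  — -3/4
v_4 [RBRB]  L=[-1, -3/4]  R=[-1/2, 0]  — -5/8
v_5 [RBRBB]  L=[-1, -3/4, -5/8]  R=[-1/2, 0]  — -9/16
v_6 [RBRBBR]  L=[-1, -3/4, -5/8]  R=[-9/16, -1/2, 0]  — -19/32
v_7 [RBRBBRR]  L=[-1, -3/4, -5/8]  R=[-19/32, -9/16, -1/2, 0]  — -39/64
v_8 [RBRBBRRB]  L=[-1, -3/4, -5/8, -39/64]  R=[-19/32, -9/16, -1/2, 0]  — -77/128
v_9 [RBRBBRRBB]  L=[-1, -3/4, -5/8, -39/64, -77/128]  R=[-19/32, -9/16, -1/2, 0]  — -153/256
v_10 [RBRBBRRBBR]  L=[-1, -3/4, -5/8, -39/64, -77/128]  R=[-153/256, -19/32, -9/16, -1/2, 0]  — -307/512
v_11 [RBRBBRRBBRR]  L=[-1, -3/4, -5/8, -39/64, -77/128]  R=[-307/512, -153/256, -19/32, -9/16, -1/2, 0]  — -615/1024
v_12 [RBRBBRRBBRRB]  L=[-1, -3/4, -5/8, -39/64, -77/128, -615/1024]  R=[-307/512, -153/256, -19/32, -9/16, -1/2, 0]  — -1229/2048
v_13 [RBRBBRRBBRRBB]  L=[-1, -3/4, -5/8, -39/64, -77/128, -615/1024, -1229/2048]  R=[-307/512, -153/256, -19/32, -9/16, -1/2, 0]  — -2457/4096
v_14 [RBRBBRRBBRRBBB]  L=[-1, -3/4, -5/8, -39/64, -77/128, -615/1024, -1229/2048, -2457/4096]  R=[-307/512, -153/256, -19/32, -9/16, -1/2, 0]  — -4913/8192

-4913/8192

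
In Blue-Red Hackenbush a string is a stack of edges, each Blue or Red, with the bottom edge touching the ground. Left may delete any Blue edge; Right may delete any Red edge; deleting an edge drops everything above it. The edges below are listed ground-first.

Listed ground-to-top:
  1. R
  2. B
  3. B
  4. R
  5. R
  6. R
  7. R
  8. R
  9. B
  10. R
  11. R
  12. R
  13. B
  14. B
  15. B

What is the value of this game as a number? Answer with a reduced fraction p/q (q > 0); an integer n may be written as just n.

Recurse on prefixes of the 15-edge string R B B R R R R R B R R R B B B:
step 1: add R to get R; options L={ (no moves) } R={ 0 } so -1
step 2: add B to get RB; options L={ -1 } R={ 0 } so -1/2
step 3: add B to get RBB; options L={ -1 -1/2 } R={ 0 } so -1/4
step 4: add R to get RBBR; options L={ -1 -1/2 } R={ -1/4 0 } so -3/8
step 5: add R to get RBBRR; options L={ -1 -1/2 } R={ -3/8 -1/4 0 } so -7/16
step 6: add R to get RBBRRR; options L={ -1 -1/2 } R={ -7/16 -3/8 -1/4 0 } so -15/32
step 7: add R to get RBBRRRR; options L={ -1 -1/2 } R={ -15/32 -7/16 -3/8 -1/4 0 } so -31/64
step 8: add R to get RBBRRRRR; options L={ -1 -1/2 } R={ -31/64 -15/32 -7/16 -3/8 -1/4 0 } so -63/128
step 9: add B to get RBBRRRRRB; options L={ -1 -1/2 -63/128 } R={ -31/64 -15/32 -7/16 -3/8 -1/4 0 } so -125/256
step 10: add R to get RBBRRRRRBR; options L={ -1 -1/2 -63/128 } R={ -125/256 -31/64 -15/32 -7/16 -3/8 -1/4 0 } so -251/512
step 11: add R to get RBBRRRRRBRR; options L={ -1 -1/2 -63/128 } R={ -251/512 -125/256 -31/64 -15/32 -7/16 -3/8 -1/4 0 } so -503/1024
step 12: add R to get RBBRRRRRBRRR; options L={ -1 -1/2 -63/128 } R={ -503/1024 -251/512 -125/256 -31/64 -15/32 -7/16 -3/8 -1/4 0 } so -1007/2048
step 13: add B to get RBBRRRRRBRRRB; options L={ -1 -1/2 -63/128 -1007/2048 } R={ -503/1024 -251/512 -125/256 -31/64 -15/32 -7/16 -3/8 -1/4 0 } so -2013/4096
step 14: add B to get RBBRRRRRBRRRBB; options L={ -1 -1/2 -63/128 -1007/2048 -2013/4096 } R={ -503/1024 -251/512 -125/256 -31/64 -15/32 -7/16 -3/8 -1/4 0 } so -4025/8192
step 15: add B to get RBBRRRRRBRRRBBB; options L={ -1 -1/2 -63/128 -1007/2048 -2013/4096 -4025/8192 } R={ -503/1024 -251/512 -125/256 -31/64 -15/32 -7/16 -3/8 -1/4 0 } so -8049/16384

-8049/16384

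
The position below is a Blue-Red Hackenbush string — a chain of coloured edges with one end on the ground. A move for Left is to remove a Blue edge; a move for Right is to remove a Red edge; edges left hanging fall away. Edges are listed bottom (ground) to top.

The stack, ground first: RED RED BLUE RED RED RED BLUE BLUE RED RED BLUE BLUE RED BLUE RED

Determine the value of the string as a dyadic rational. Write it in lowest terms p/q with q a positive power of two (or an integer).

-15563/8192

edge 1 of 15 (RED): {  | 0 } -> -1
edge 2 of 15 (RED): {  | -1 0 } -> -2
edge 3 of 15 (BLUE): { -2 | -1 0 } -> -3/2
edge 4 of 15 (RED): { -2 | -3/2 -1 0 } -> -7/4
edge 5 of 15 (RED): { -2 | -7/4 -3/2 -1 0 } -> -15/8
edge 6 of 15 (RED): { -2 | -15/8 -7/4 -3/2 -1 0 } -> -31/16
edge 7 of 15 (BLUE): { -2 -31/16 | -15/8 -7/4 -3/2 -1 0 } -> -61/32
edge 8 of 15 (BLUE): { -2 -31/16 -61/32 | -15/8 -7/4 -3/2 -1 0 } -> -121/64
edge 9 of 15 (RED): { -2 -31/16 -61/32 | -121/64 -15/8 -7/4 -3/2 -1 0 } -> -243/128
edge 10 of 15 (RED): { -2 -31/16 -61/32 | -243/128 -121/64 -15/8 -7/4 -3/2 -1 0 } -> -487/256
edge 11 of 15 (BLUE): { -2 -31/16 -61/32 -487/256 | -243/128 -121/64 -15/8 -7/4 -3/2 -1 0 } -> -973/512
edge 12 of 15 (BLUE): { -2 -31/16 -61/32 -487/256 -973/512 | -243/128 -121/64 -15/8 -7/4 -3/2 -1 0 } -> -1945/1024
edge 13 of 15 (RED): { -2 -31/16 -61/32 -487/256 -973/512 | -1945/1024 -243/128 -121/64 -15/8 -7/4 -3/2 -1 0 } -> -3891/2048
edge 14 of 15 (BLUE): { -2 -31/16 -61/32 -487/256 -973/512 -3891/2048 | -1945/1024 -243/128 -121/64 -15/8 -7/4 -3/2 -1 0 } -> -7781/4096
edge 15 of 15 (RED): { -2 -31/16 -61/32 -487/256 -973/512 -3891/2048 | -7781/4096 -1945/1024 -243/128 -121/64 -15/8 -7/4 -3/2 -1 0 } -> -15563/8192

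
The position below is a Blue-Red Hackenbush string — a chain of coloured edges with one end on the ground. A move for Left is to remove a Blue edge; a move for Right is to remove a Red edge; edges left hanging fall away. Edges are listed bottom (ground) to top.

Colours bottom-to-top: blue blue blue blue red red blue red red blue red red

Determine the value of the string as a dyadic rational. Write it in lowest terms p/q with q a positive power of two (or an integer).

841/256

Build g(s[:k]) for k = 1..12, string s = blue blue blue blue red red blue red red blue red red.
g_1 [b]  L=[0]  R=[∅]  gives 1
g_2 [bb]  L=[0; 1]  R=[∅]  gives 2
g_3 [bbb]  L=[0; 1; 2]  R=[∅]  gives 3
g_4 [bbbb]  L=[0; 1; 2; 3]  R=[∅]  gives 4
g_5 [bbbbr]  L=[0; 1; 2; 3]  R=[4]  gives 7/2
g_6 [bbbbrr]  L=[0; 1; 2; 3]  R=[7/2; 4]  gives 13/4
g_7 [bbbbrrb]  L=[0; 1; 2; 3; 13/4]  R=[7/2; 4]  gives 27/8
g_8 [bbbbrrbr]  L=[0; 1; 2; 3; 13/4]  R=[27/8; 7/2; 4]  gives 53/16
g_9 [bbbbrrbrr]  L=[0; 1; 2; 3; 13/4]  R=[53/16; 27/8; 7/2; 4]  gives 105/32
g_10 [bbbbrrbrrb]  L=[0; 1; 2; 3; 13/4; 105/32]  R=[53/16; 27/8; 7/2; 4]  gives 211/64
g_11 [bbbbrrbrrbr]  L=[0; 1; 2; 3; 13/4; 105/32]  R=[211/64; 53/16; 27/8; 7/2; 4]  gives 421/128
g_12 [bbbbrrbrrbrr]  L=[0; 1; 2; 3; 13/4; 105/32]  R=[421/128; 211/64; 53/16; 27/8; 7/2; 4]  gives 841/256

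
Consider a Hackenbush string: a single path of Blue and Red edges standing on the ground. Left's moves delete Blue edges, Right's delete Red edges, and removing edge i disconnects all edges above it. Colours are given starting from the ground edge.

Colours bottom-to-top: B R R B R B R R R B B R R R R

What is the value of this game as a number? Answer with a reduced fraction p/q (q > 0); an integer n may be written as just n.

B: Left { 0 }, Right { ∅ } ⇒ simplest 1
BR: Left { 0 }, Right { 1 } ⇒ simplest 1/2
BRR: Left { 0 }, Right { 1/2 1 } ⇒ simplest 1/4
BRRB: Left { 0 1/4 }, Right { 1/2 1 } ⇒ simplest 3/8
BRRBR: Left { 0 1/4 }, Right { 3/8 1/2 1 } ⇒ simplest 5/16
BRRBRB: Left { 0 1/4 5/16 }, Right { 3/8 1/2 1 } ⇒ simplest 11/32
BRRBRBR: Left { 0 1/4 5/16 }, Right { 11/32 3/8 1/2 1 } ⇒ simplest 21/64
BRRBRBRR: Left { 0 1/4 5/16 }, Right { 21/64 11/32 3/8 1/2 1 } ⇒ simplest 41/128
BRRBRBRRR: Left { 0 1/4 5/16 }, Right { 41/128 21/64 11/32 3/8 1/2 1 } ⇒ simplest 81/256
BRRBRBRRRB: Left { 0 1/4 5/16 81/256 }, Right { 41/128 21/64 11/32 3/8 1/2 1 } ⇒ simplest 163/512
BRRBRBRRRBB: Left { 0 1/4 5/16 81/256 163/512 }, Right { 41/128 21/64 11/32 3/8 1/2 1 } ⇒ simplest 327/1024
BRRBRBRRRBBR: Left { 0 1/4 5/16 81/256 163/512 }, Right { 327/1024 41/128 21/64 11/32 3/8 1/2 1 } ⇒ simplest 653/2048
BRRBRBRRRBBRR: Left { 0 1/4 5/16 81/256 163/512 }, Right { 653/2048 327/1024 41/128 21/64 11/32 3/8 1/2 1 } ⇒ simplest 1305/4096
BRRBRBRRRBBRRR: Left { 0 1/4 5/16 81/256 163/512 }, Right { 1305/4096 653/2048 327/1024 41/128 21/64 11/32 3/8 1/2 1 } ⇒ simplest 2609/8192
BRRBRBRRRBBRRRR: Left { 0 1/4 5/16 81/256 163/512 }, Right { 2609/8192 1305/4096 653/2048 327/1024 41/128 21/64 11/32 3/8 1/2 1 } ⇒ simplest 5217/16384

5217/16384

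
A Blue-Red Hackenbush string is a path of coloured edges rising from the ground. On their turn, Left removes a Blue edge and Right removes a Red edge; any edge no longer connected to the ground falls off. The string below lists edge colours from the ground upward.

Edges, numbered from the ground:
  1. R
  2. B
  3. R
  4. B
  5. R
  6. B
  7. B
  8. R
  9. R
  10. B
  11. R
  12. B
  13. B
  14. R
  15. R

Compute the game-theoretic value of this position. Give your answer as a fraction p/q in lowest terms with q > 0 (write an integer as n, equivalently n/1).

-10663/16384

R: Left { ∅ }, Right { 0 } so simplest -1
RB: Left { -1 }, Right { 0 } so simplest -1/2
RBR: Left { -1 }, Right { -1/2 0 } so simplest -3/4
RBRB: Left { -1 -3/4 }, Right { -1/2 0 } so simplest -5/8
RBRBR: Left { -1 -3/4 }, Right { -5/8 -1/2 0 } so simplest -11/16
RBRBRB: Left { -1 -3/4 -11/16 }, Right { -5/8 -1/2 0 } so simplest -21/32
RBRBRBB: Left { -1 -3/4 -11/16 -21/32 }, Right { -5/8 -1/2 0 } so simplest -41/64
RBRBRBBR: Left { -1 -3/4 -11/16 -21/32 }, Right { -41/64 -5/8 -1/2 0 } so simplest -83/128
RBRBRBBRR: Left { -1 -3/4 -11/16 -21/32 }, Right { -83/128 -41/64 -5/8 -1/2 0 } so simplest -167/256
RBRBRBBRRB: Left { -1 -3/4 -11/16 -21/32 -167/256 }, Right { -83/128 -41/64 -5/8 -1/2 0 } so simplest -333/512
RBRBRBBRRBR: Left { -1 -3/4 -11/16 -21/32 -167/256 }, Right { -333/512 -83/128 -41/64 -5/8 -1/2 0 } so simplest -667/1024
RBRBRBBRRBRB: Left { -1 -3/4 -11/16 -21/32 -167/256 -667/1024 }, Right { -333/512 -83/128 -41/64 -5/8 -1/2 0 } so simplest -1333/2048
RBRBRBBRRBRBB: Left { -1 -3/4 -11/16 -21/32 -167/256 -667/1024 -1333/2048 }, Right { -333/512 -83/128 -41/64 -5/8 -1/2 0 } so simplest -2665/4096
RBRBRBBRRBRBBR: Left { -1 -3/4 -11/16 -21/32 -167/256 -667/1024 -1333/2048 }, Right { -2665/4096 -333/512 -83/128 -41/64 -5/8 -1/2 0 } so simplest -5331/8192
RBRBRBBRRBRBBRR: Left { -1 -3/4 -11/16 -21/32 -167/256 -667/1024 -1333/2048 }, Right { -5331/8192 -2665/4096 -333/512 -83/128 -41/64 -5/8 -1/2 0 } so simplest -10663/16384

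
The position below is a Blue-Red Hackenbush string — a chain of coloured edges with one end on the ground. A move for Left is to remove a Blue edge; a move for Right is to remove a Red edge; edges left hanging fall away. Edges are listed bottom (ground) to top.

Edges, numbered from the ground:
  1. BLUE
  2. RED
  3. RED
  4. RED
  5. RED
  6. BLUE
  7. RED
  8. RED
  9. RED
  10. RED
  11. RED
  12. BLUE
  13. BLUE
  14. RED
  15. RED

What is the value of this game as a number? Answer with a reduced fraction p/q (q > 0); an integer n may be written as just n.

Recurse on prefixes of the 15-edge string BLUE RED RED RED RED BLUE RED RED RED RED RED BLUE BLUE RED RED:
G_1 [B]  L=[0]  R=[—]  so 1
G_2 [BR]  L=[0]  R=[1]  so 1/2
G_3 [BRR]  L=[0]  R=[1/2, 1]  so 1/4
G_4 [BRRR]  L=[0]  R=[1/4, 1/2, 1]  so 1/8
G_5 [BRRRR]  L=[0]  R=[1/8, 1/4, 1/2, 1]  so 1/16
G_6 [BRRRRB]  L=[0, 1/16]  R=[1/8, 1/4, 1/2, 1]  so 3/32
G_7 [BRRRRBR]  L=[0, 1/16]  R=[3/32, 1/8, 1/4, 1/2, 1]  so 5/64
G_8 [BRRRRBRR]  L=[0, 1/16]  R=[5/64, 3/32, 1/8, 1/4, 1/2, 1]  so 9/128
G_9 [BRRRRBRRR]  L=[0, 1/16]  R=[9/128, 5/64, 3/32, 1/8, 1/4, 1/2, 1]  so 17/256
G_10 [BRRRRBRRRR]  L=[0, 1/16]  R=[17/256, 9/128, 5/64, 3/32, 1/8, 1/4, 1/2, 1]  so 33/512
G_11 [BRRRRBRRRRR]  L=[0, 1/16]  R=[33/512, 17/256, 9/128, 5/64, 3/32, 1/8, 1/4, 1/2, 1]  so 65/1024
G_12 [BRRRRBRRRRRB]  L=[0, 1/16, 65/1024]  R=[33/512, 17/256, 9/128, 5/64, 3/32, 1/8, 1/4, 1/2, 1]  so 131/2048
G_13 [BRRRRBRRRRRBB]  L=[0, 1/16, 65/1024, 131/2048]  R=[33/512, 17/256, 9/128, 5/64, 3/32, 1/8, 1/4, 1/2, 1]  so 263/4096
G_14 [BRRRRBRRRRRBBR]  L=[0, 1/16, 65/1024, 131/2048]  R=[263/4096, 33/512, 17/256, 9/128, 5/64, 3/32, 1/8, 1/4, 1/2, 1]  so 525/8192
G_15 [BRRRRBRRRRRBBRR]  L=[0, 1/16, 65/1024, 131/2048]  R=[525/8192, 263/4096, 33/512, 17/256, 9/128, 5/64, 3/32, 1/8, 1/4, 1/2, 1]  so 1049/16384

1049/16384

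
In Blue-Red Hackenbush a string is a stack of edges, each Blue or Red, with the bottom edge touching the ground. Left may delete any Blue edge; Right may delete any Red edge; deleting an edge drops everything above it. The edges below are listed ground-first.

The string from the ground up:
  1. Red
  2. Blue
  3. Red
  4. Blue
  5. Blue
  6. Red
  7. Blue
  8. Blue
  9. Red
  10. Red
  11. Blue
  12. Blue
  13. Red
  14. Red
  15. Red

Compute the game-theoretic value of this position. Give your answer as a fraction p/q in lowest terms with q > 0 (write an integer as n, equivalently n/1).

-9423/16384

step 1: add Red to get R; options L={ none } R={ 0 } — -1
step 2: add Blue to get RB; options L={ -1 } R={ 0 } — -1/2
step 3: add Red to get RBR; options L={ -1 } R={ -1/2 0 } — -3/4
step 4: add Blue to get RBRB; options L={ -1 -3/4 } R={ -1/2 0 } — -5/8
step 5: add Blue to get RBRBB; options L={ -1 -3/4 -5/8 } R={ -1/2 0 } — -9/16
step 6: add Red to get RBRBBR; options L={ -1 -3/4 -5/8 } R={ -9/16 -1/2 0 } — -19/32
step 7: add Blue to get RBRBBRB; options L={ -1 -3/4 -5/8 -19/32 } R={ -9/16 -1/2 0 } — -37/64
step 8: add Blue to get RBRBBRBB; options L={ -1 -3/4 -5/8 -19/32 -37/64 } R={ -9/16 -1/2 0 } — -73/128
step 9: add Red to get RBRBBRBBR; options L={ -1 -3/4 -5/8 -19/32 -37/64 } R={ -73/128 -9/16 -1/2 0 } — -147/256
step 10: add Red to get RBRBBRBBRR; options L={ -1 -3/4 -5/8 -19/32 -37/64 } R={ -147/256 -73/128 -9/16 -1/2 0 } — -295/512
step 11: add Blue to get RBRBBRBBRRB; options L={ -1 -3/4 -5/8 -19/32 -37/64 -295/512 } R={ -147/256 -73/128 -9/16 -1/2 0 } — -589/1024
step 12: add Blue to get RBRBBRBBRRBB; options L={ -1 -3/4 -5/8 -19/32 -37/64 -295/512 -589/1024 } R={ -147/256 -73/128 -9/16 -1/2 0 } — -1177/2048
step 13: add Red to get RBRBBRBBRRBBR; options L={ -1 -3/4 -5/8 -19/32 -37/64 -295/512 -589/1024 } R={ -1177/2048 -147/256 -73/128 -9/16 -1/2 0 } — -2355/4096
step 14: add Red to get RBRBBRBBRRBBRR; options L={ -1 -3/4 -5/8 -19/32 -37/64 -295/512 -589/1024 } R={ -2355/4096 -1177/2048 -147/256 -73/128 -9/16 -1/2 0 } — -4711/8192
step 15: add Red to get RBRBBRBBRRBBRRR; options L={ -1 -3/4 -5/8 -19/32 -37/64 -295/512 -589/1024 } R={ -4711/8192 -2355/4096 -1177/2048 -147/256 -73/128 -9/16 -1/2 0 } — -9423/16384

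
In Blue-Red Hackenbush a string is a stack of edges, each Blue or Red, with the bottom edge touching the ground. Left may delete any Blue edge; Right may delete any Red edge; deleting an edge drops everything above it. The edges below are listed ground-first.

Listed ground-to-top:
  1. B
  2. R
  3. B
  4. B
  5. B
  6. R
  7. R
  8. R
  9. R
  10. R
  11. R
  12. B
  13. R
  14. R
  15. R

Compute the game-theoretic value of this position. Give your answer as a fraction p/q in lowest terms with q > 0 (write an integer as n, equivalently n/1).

14353/16384

1 of 15 · B · max L 0 · min R +∞ — 1
2 of 15 · BR · max L 0 · min R 1 — 1/2
3 of 15 · BRB · max L 1/2 · min R 1 — 3/4
4 of 15 · BRBB · max L 3/4 · min R 1 — 7/8
5 of 15 · BRBBB · max L 7/8 · min R 1 — 15/16
6 of 15 · BRBBBR · max L 7/8 · min R 15/16 — 29/32
7 of 15 · BRBBBRR · max L 7/8 · min R 29/32 — 57/64
8 of 15 · BRBBBRRR · max L 7/8 · min R 57/64 — 113/128
9 of 15 · BRBBBRRRR · max L 7/8 · min R 113/128 — 225/256
10 of 15 · BRBBBRRRRR · max L 7/8 · min R 225/256 — 449/512
11 of 15 · BRBBBRRRRRR · max L 7/8 · min R 449/512 — 897/1024
12 of 15 · BRBBBRRRRRRB · max L 897/1024 · min R 449/512 — 1795/2048
13 of 15 · BRBBBRRRRRRBR · max L 897/1024 · min R 1795/2048 — 3589/4096
14 of 15 · BRBBBRRRRRRBRR · max L 897/1024 · min R 3589/4096 — 7177/8192
15 of 15 · BRBBBRRRRRRBRRR · max L 897/1024 · min R 7177/8192 — 14353/16384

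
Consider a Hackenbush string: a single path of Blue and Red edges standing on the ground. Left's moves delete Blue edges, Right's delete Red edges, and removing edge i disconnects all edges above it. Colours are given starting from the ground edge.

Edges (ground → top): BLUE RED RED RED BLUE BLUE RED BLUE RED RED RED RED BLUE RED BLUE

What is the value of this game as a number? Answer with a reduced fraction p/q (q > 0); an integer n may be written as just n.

3339/16384

Build v(s[:k]) for k = 1..15, string s = BLUE RED RED RED BLUE BLUE RED BLUE RED RED RED RED BLUE RED BLUE.
step 1: add BLUE to get B; options L={ 0 } R={ ∅ } gives 1
step 2: add RED to get BR; options L={ 0 } R={ 1 } gives 1/2
step 3: add RED to get BRR; options L={ 0 } R={ 1/2,1 } gives 1/4
step 4: add RED to get BRRR; options L={ 0 } R={ 1/4,1/2,1 } gives 1/8
step 5: add BLUE to get BRRRB; options L={ 0,1/8 } R={ 1/4,1/2,1 } gives 3/16
step 6: add BLUE to get BRRRBB; options L={ 0,1/8,3/16 } R={ 1/4,1/2,1 } gives 7/32
step 7: add RED to get BRRRBBR; options L={ 0,1/8,3/16 } R={ 7/32,1/4,1/2,1 } gives 13/64
step 8: add BLUE to get BRRRBBRB; options L={ 0,1/8,3/16,13/64 } R={ 7/32,1/4,1/2,1 } gives 27/128
step 9: add RED to get BRRRBBRBR; options L={ 0,1/8,3/16,13/64 } R={ 27/128,7/32,1/4,1/2,1 } gives 53/256
step 10: add RED to get BRRRBBRBRR; options L={ 0,1/8,3/16,13/64 } R={ 53/256,27/128,7/32,1/4,1/2,1 } gives 105/512
step 11: add RED to get BRRRBBRBRRR; options L={ 0,1/8,3/16,13/64 } R={ 105/512,53/256,27/128,7/32,1/4,1/2,1 } gives 209/1024
step 12: add RED to get BRRRBBRBRRRR; options L={ 0,1/8,3/16,13/64 } R={ 209/1024,105/512,53/256,27/128,7/32,1/4,1/2,1 } gives 417/2048
step 13: add BLUE to get BRRRBBRBRRRRB; options L={ 0,1/8,3/16,13/64,417/2048 } R={ 209/1024,105/512,53/256,27/128,7/32,1/4,1/2,1 } gives 835/4096
step 14: add RED to get BRRRBBRBRRRRBR; options L={ 0,1/8,3/16,13/64,417/2048 } R={ 835/4096,209/1024,105/512,53/256,27/128,7/32,1/4,1/2,1 } gives 1669/8192
step 15: add BLUE to get BRRRBBRBRRRRBRB; options L={ 0,1/8,3/16,13/64,417/2048,1669/8192 } R={ 835/4096,209/1024,105/512,53/256,27/128,7/32,1/4,1/2,1 } gives 3339/16384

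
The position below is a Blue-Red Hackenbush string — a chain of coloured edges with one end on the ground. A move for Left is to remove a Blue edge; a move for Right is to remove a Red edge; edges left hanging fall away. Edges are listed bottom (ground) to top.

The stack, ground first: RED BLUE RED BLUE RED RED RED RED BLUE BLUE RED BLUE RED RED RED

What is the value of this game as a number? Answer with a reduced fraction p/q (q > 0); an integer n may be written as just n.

-12079/16384

Recurse on prefixes of the 15-edge string RED BLUE RED BLUE RED RED RED RED BLUE BLUE RED BLUE RED RED RED:
val(R) = { — | 0 } = -1
val(RB) = { -1 | 0 } = -1/2
val(RBR) = { -1 | -1/2; 0 } = -3/4
val(RBRB) = { -1; -3/4 | -1/2; 0 } = -5/8
val(RBRBR) = { -1; -3/4 | -5/8; -1/2; 0 } = -11/16
val(RBRBRR) = { -1; -3/4 | -11/16; -5/8; -1/2; 0 } = -23/32
val(RBRBRRR) = { -1; -3/4 | -23/32; -11/16; -5/8; -1/2; 0 } = -47/64
val(RBRBRRRR) = { -1; -3/4 | -47/64; -23/32; -11/16; -5/8; -1/2; 0 } = -95/128
val(RBRBRRRRB) = { -1; -3/4; -95/128 | -47/64; -23/32; -11/16; -5/8; -1/2; 0 } = -189/256
val(RBRBRRRRBB) = { -1; -3/4; -95/128; -189/256 | -47/64; -23/32; -11/16; -5/8; -1/2; 0 } = -377/512
val(RBRBRRRRBBR) = { -1; -3/4; -95/128; -189/256 | -377/512; -47/64; -23/32; -11/16; -5/8; -1/2; 0 } = -755/1024
val(RBRBRRRRBBRB) = { -1; -3/4; -95/128; -189/256; -755/1024 | -377/512; -47/64; -23/32; -11/16; -5/8; -1/2; 0 } = -1509/2048
val(RBRBRRRRBBRBR) = { -1; -3/4; -95/128; -189/256; -755/1024 | -1509/2048; -377/512; -47/64; -23/32; -11/16; -5/8; -1/2; 0 } = -3019/4096
val(RBRBRRRRBBRBRR) = { -1; -3/4; -95/128; -189/256; -755/1024 | -3019/4096; -1509/2048; -377/512; -47/64; -23/32; -11/16; -5/8; -1/2; 0 } = -6039/8192
val(RBRBRRRRBBRBRRR) = { -1; -3/4; -95/128; -189/256; -755/1024 | -6039/8192; -3019/4096; -1509/2048; -377/512; -47/64; -23/32; -11/16; -5/8; -1/2; 0 } = -12079/16384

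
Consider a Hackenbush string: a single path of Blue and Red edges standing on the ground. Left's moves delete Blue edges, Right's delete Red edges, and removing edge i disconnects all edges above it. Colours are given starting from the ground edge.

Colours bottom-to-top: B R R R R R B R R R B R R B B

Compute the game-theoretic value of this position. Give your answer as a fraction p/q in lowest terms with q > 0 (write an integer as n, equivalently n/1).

551/16384

1 of 15 · B · max L 0 · min R +∞ so 1
2 of 15 · BR · max L 0 · min R 1 so 1/2
3 of 15 · BRR · max L 0 · min R 1/2 so 1/4
4 of 15 · BRRR · max L 0 · min R 1/4 so 1/8
5 of 15 · BRRRR · max L 0 · min R 1/8 so 1/16
6 of 15 · BRRRRR · max L 0 · min R 1/16 so 1/32
7 of 15 · BRRRRRB · max L 1/32 · min R 1/16 so 3/64
8 of 15 · BRRRRRBR · max L 1/32 · min R 3/64 so 5/128
9 of 15 · BRRRRRBRR · max L 1/32 · min R 5/128 so 9/256
10 of 15 · BRRRRRBRRR · max L 1/32 · min R 9/256 so 17/512
11 of 15 · BRRRRRBRRRB · max L 17/512 · min R 9/256 so 35/1024
12 of 15 · BRRRRRBRRRBR · max L 17/512 · min R 35/1024 so 69/2048
13 of 15 · BRRRRRBRRRBRR · max L 17/512 · min R 69/2048 so 137/4096
14 of 15 · BRRRRRBRRRBRRB · max L 137/4096 · min R 69/2048 so 275/8192
15 of 15 · BRRRRRBRRRBRRBB · max L 275/8192 · min R 69/2048 so 551/16384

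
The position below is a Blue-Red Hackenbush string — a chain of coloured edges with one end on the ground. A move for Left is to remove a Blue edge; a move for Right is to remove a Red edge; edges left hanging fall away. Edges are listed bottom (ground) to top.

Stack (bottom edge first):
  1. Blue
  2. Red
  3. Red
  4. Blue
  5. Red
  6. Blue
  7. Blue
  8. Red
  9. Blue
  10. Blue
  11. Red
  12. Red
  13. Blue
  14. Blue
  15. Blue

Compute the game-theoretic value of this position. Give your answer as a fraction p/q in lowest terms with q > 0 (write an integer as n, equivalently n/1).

Prefix values for Blue Red Red Blue Red Blue Blue Red Blue Blue Red Red Blue Blue Blue via {L|R} + simplicity:
v_1 [B]  L=[0]  R=[]  gives 1
v_2 [BR]  L=[0]  R=[1]  gives 1/2
v_3 [BRR]  L=[0]  R=[1/2,1]  gives 1/4
v_4 [BRRB]  L=[0,1/4]  R=[1/2,1]  gives 3/8
v_5 [BRRBR]  L=[0,1/4]  R=[3/8,1/2,1]  gives 5/16
v_6 [BRRBRB]  L=[0,1/4,5/16]  R=[3/8,1/2,1]  gives 11/32
v_7 [BRRBRBB]  L=[0,1/4,5/16,11/32]  R=[3/8,1/2,1]  gives 23/64
v_8 [BRRBRBBR]  L=[0,1/4,5/16,11/32]  R=[23/64,3/8,1/2,1]  gives 45/128
v_9 [BRRBRBBRB]  L=[0,1/4,5/16,11/32,45/128]  R=[23/64,3/8,1/2,1]  gives 91/256
v_10 [BRRBRBBRBB]  L=[0,1/4,5/16,11/32,45/128,91/256]  R=[23/64,3/8,1/2,1]  gives 183/512
v_11 [BRRBRBBRBBR]  L=[0,1/4,5/16,11/32,45/128,91/256]  R=[183/512,23/64,3/8,1/2,1]  gives 365/1024
v_12 [BRRBRBBRBBRR]  L=[0,1/4,5/16,11/32,45/128,91/256]  R=[365/1024,183/512,23/64,3/8,1/2,1]  gives 729/2048
v_13 [BRRBRBBRBBRRB]  L=[0,1/4,5/16,11/32,45/128,91/256,729/2048]  R=[365/1024,183/512,23/64,3/8,1/2,1]  gives 1459/4096
v_14 [BRRBRBBRBBRRBB]  L=[0,1/4,5/16,11/32,45/128,91/256,729/2048,1459/4096]  R=[365/1024,183/512,23/64,3/8,1/2,1]  gives 2919/8192
v_15 [BRRBRBBRBBRRBBB]  L=[0,1/4,5/16,11/32,45/128,91/256,729/2048,1459/4096,2919/8192]  R=[365/1024,183/512,23/64,3/8,1/2,1]  gives 5839/16384

5839/16384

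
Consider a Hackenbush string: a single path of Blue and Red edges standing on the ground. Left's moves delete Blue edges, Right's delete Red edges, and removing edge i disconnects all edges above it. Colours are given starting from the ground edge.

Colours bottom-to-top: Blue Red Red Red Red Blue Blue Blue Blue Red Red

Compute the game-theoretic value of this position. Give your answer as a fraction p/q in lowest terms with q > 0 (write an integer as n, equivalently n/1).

121/1024

edge 1 of 11 (Blue): { 0 |  } ⇒ 1
edge 2 of 11 (Red): { 0 | 1 } ⇒ 1/2
edge 3 of 11 (Red): { 0 | 1/2, 1 } ⇒ 1/4
edge 4 of 11 (Red): { 0 | 1/4, 1/2, 1 } ⇒ 1/8
edge 5 of 11 (Red): { 0 | 1/8, 1/4, 1/2, 1 } ⇒ 1/16
edge 6 of 11 (Blue): { 0, 1/16 | 1/8, 1/4, 1/2, 1 } ⇒ 3/32
edge 7 of 11 (Blue): { 0, 1/16, 3/32 | 1/8, 1/4, 1/2, 1 } ⇒ 7/64
edge 8 of 11 (Blue): { 0, 1/16, 3/32, 7/64 | 1/8, 1/4, 1/2, 1 } ⇒ 15/128
edge 9 of 11 (Blue): { 0, 1/16, 3/32, 7/64, 15/128 | 1/8, 1/4, 1/2, 1 } ⇒ 31/256
edge 10 of 11 (Red): { 0, 1/16, 3/32, 7/64, 15/128 | 31/256, 1/8, 1/4, 1/2, 1 } ⇒ 61/512
edge 11 of 11 (Red): { 0, 1/16, 3/32, 7/64, 15/128 | 61/512, 31/256, 1/8, 1/4, 1/2, 1 } ⇒ 121/1024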